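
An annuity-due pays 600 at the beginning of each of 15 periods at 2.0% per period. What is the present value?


PV_due = PMT * (1-(1+i)^(-n))/i * (1+i)
PV_immediate = 7709.5581
PV_due = 7709.5581 * 1.02
= 7863.7493


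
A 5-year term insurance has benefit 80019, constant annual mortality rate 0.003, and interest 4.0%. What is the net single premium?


NSP = benefit * sum_{k=0}^{n-1} k_p_x * q * v^(k+1)
With constant q=0.003, v=0.961538
Sum = 0.013279
NSP = 80019 * 0.013279
= 1062.5484


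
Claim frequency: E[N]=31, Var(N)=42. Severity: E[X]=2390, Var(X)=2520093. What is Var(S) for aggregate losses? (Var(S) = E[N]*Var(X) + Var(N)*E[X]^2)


Var(S) = E[N]*Var(X) + Var(N)*E[X]^2
= 31*2520093 + 42*2390^2
= 78122883 + 239908200
= 3.1803e+08


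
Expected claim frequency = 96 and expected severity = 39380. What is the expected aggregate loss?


E[S] = E[N] * E[X]
= 96 * 39380
= 3.7805e+06


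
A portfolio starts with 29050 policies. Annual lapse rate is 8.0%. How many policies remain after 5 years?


remaining = initial * (1 - lapse)^years
= 29050 * (1 - 0.08)^5
= 29050 * 0.659082
= 19146.3182


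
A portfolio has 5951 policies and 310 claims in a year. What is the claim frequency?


frequency = claims / policies
= 310 / 5951
= 0.0521


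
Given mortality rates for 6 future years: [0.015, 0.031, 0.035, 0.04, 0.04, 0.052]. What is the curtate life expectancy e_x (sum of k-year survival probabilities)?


e_x = sum_{k=1}^{n} k_p_x
k_p_x values:
  1_p_x = 0.985
  2_p_x = 0.954465
  3_p_x = 0.921059
  4_p_x = 0.884216
  5_p_x = 0.848848
  6_p_x = 0.804708
e_x = 5.3983


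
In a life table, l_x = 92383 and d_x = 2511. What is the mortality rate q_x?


q_x = d_x / l_x
= 2511 / 92383
= 0.0272


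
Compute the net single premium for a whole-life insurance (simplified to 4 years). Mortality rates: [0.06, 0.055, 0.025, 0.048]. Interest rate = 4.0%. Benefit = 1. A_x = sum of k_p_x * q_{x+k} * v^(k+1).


v = 0.961538
Year 0: k_p_x=1.0, q=0.06, term=0.057692
Year 1: k_p_x=0.94, q=0.055, term=0.0478
Year 2: k_p_x=0.8883, q=0.025, term=0.019742
Year 3: k_p_x=0.866092, q=0.048, term=0.035536
A_x = 0.1608


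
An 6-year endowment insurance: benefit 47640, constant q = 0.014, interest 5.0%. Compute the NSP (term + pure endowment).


Term component = 3275.538
Pure endowment = 6_p_x * v^6 * benefit = 0.918886 * 0.746215 * 47640 = 32666.1121
NSP = 35941.6501


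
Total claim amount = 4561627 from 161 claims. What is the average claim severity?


severity = total / number
= 4561627 / 161
= 28333.087


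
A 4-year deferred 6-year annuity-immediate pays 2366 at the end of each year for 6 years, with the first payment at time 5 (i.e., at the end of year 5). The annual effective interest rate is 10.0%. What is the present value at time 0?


PV at time 4 of the 6-year annuity-immediate:
a_n = 2366 * (1-(1+0.1)^(-6))/0.1 = 10304.5468
Discount back 4 years to time 0:
PV = 10304.5468 * (1+0.1)^(-4)
= 10304.5468 * 0.683013
= 7038.1441


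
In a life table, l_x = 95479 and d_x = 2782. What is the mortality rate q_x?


q_x = d_x / l_x
= 2782 / 95479
= 0.0291


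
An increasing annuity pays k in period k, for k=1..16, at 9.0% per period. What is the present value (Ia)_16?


(Ia)_n = sum_{k=1}^{n} k * v^k, v = 1/(1+i)
v = 0.917431
Sum computed term by term:
(Ia)_16 = 55.8975


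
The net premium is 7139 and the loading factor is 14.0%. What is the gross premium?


Gross = net * (1 + loading)
= 7139 * (1 + 0.14)
= 7139 * 1.14
= 8138.46


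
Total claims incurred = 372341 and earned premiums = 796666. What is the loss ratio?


Loss ratio = claims / premiums
= 372341 / 796666
= 0.4674


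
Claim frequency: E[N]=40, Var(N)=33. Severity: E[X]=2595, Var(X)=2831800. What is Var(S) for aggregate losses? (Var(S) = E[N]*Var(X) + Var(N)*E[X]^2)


Var(S) = E[N]*Var(X) + Var(N)*E[X]^2
= 40*2831800 + 33*2595^2
= 113272000 + 222222825
= 3.3549e+08


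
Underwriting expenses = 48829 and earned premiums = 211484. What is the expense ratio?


Expense ratio = expenses / premiums
= 48829 / 211484
= 0.2309


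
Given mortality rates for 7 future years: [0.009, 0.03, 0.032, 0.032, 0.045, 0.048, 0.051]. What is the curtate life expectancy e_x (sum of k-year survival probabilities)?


e_x = sum_{k=1}^{n} k_p_x
k_p_x values:
  1_p_x = 0.991
  2_p_x = 0.96127
  3_p_x = 0.930509
  4_p_x = 0.900733
  5_p_x = 0.8602
  6_p_x = 0.81891
  7_p_x = 0.777146
e_x = 6.2398


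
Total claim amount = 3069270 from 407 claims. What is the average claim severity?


severity = total / number
= 3069270 / 407
= 7541.2039


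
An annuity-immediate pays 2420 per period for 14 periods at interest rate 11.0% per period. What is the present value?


PV = PMT * (1 - (1+i)^(-n)) / i
= 2420 * (1 - (1+0.11)^(-14)) / 0.11
= 2420 * (1 - 0.231995) / 0.11
= 2420 * 6.981865
= 16896.1139


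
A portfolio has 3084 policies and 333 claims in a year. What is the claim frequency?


frequency = claims / policies
= 333 / 3084
= 0.108


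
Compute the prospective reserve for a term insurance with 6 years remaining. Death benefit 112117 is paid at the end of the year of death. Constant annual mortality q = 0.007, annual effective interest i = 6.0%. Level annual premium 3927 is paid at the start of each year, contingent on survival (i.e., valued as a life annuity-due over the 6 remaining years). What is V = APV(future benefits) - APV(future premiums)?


v = 1/(1+i) = 0.943396
APV(future benefits) per unit = sum_{k=0}^{5} k_p_x * q * v^(k+1) = 0.033865
APV(future benefits) = 112117 * 0.033865 = 3796.8192
Life annuity-due factor ä_{x:6} = sum_{k=0}^{5} k_p_x * v^k = 5.128098
APV(future premiums) = 3927 * 5.128098 = 20138.039
V = 3796.8192 - 20138.039
= -16341.2198


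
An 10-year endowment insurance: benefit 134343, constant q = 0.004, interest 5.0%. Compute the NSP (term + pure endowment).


Term component = 4082.0961
Pure endowment = 10_p_x * v^10 * benefit = 0.960712 * 0.613913 * 134343 = 79234.7033
NSP = 83316.7993


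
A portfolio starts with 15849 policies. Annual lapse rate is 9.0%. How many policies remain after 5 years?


remaining = initial * (1 - lapse)^years
= 15849 * (1 - 0.09)^5
= 15849 * 0.624032
= 9890.2855


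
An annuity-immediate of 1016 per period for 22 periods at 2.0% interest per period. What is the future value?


FV = PMT * ((1+i)^n - 1) / i
= 1016 * ((1.02)^22 - 1) / 0.02
= 1016 * (1.54598 - 1) / 0.02
= 27735.7673


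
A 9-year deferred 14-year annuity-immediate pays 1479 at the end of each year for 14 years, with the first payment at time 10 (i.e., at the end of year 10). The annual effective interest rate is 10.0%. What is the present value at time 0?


PV at time 9 of the 14-year annuity-immediate:
a_n = 1479 * (1-(1+0.1)^(-14))/0.1 = 10895.3307
Discount back 9 years to time 0:
PV = 10895.3307 * (1+0.1)^(-9)
= 10895.3307 * 0.424098
= 4620.6838


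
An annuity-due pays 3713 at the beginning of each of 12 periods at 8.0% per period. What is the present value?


PV_due = PMT * (1-(1+i)^(-n))/i * (1+i)
PV_immediate = 27981.4577
PV_due = 27981.4577 * 1.08
= 30219.9743


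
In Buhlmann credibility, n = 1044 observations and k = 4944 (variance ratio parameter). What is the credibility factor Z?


Z = n / (n + k)
= 1044 / (1044 + 4944)
= 1044 / 5988
= 0.1743


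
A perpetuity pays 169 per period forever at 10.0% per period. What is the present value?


PV = PMT / i
= 169 / 0.1
= 1690.0


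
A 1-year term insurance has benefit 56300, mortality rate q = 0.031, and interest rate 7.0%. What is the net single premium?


NSP = benefit * q * v
v = 1/(1+i) = 0.934579
NSP = 56300 * 0.031 * 0.934579
= 1631.1215


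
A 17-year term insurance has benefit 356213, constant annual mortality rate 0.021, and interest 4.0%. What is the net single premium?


NSP = benefit * sum_{k=0}^{n-1} k_p_x * q * v^(k+1)
With constant q=0.021, v=0.961538
Sum = 0.221057
NSP = 356213 * 0.221057
= 78743.4702


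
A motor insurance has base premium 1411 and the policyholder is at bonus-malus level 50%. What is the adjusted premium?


adjusted = base * BM_level / 100
= 1411 * 50 / 100
= 1411 * 0.5
= 705.5


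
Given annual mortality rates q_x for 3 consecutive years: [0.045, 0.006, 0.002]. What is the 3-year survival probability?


p_k = 1 - q_k for each year
Survival = product of (1 - q_k)
= 0.955 * 0.994 * 0.998
= 0.9474


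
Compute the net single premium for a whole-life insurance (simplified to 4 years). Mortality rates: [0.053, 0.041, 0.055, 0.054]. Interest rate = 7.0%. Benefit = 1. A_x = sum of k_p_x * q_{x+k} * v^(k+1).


v = 0.934579
Year 0: k_p_x=1.0, q=0.053, term=0.049533
Year 1: k_p_x=0.947, q=0.041, term=0.033913
Year 2: k_p_x=0.908173, q=0.055, term=0.040774
Year 3: k_p_x=0.858223, q=0.054, term=0.035356
A_x = 0.1596


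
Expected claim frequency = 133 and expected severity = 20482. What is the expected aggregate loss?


E[S] = E[N] * E[X]
= 133 * 20482
= 2.7241e+06


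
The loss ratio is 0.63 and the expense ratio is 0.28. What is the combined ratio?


Combined ratio = loss ratio + expense ratio
= 0.63 + 0.28
= 0.91


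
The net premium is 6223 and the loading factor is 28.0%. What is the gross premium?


Gross = net * (1 + loading)
= 6223 * (1 + 0.28)
= 6223 * 1.28
= 7965.44


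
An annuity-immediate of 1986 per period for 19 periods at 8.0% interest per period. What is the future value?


FV = PMT * ((1+i)^n - 1) / i
= 1986 * ((1.08)^19 - 1) / 0.08
= 1986 * (4.315701 - 1) / 0.08
= 82312.2788


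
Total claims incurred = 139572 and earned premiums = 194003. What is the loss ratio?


Loss ratio = claims / premiums
= 139572 / 194003
= 0.7194


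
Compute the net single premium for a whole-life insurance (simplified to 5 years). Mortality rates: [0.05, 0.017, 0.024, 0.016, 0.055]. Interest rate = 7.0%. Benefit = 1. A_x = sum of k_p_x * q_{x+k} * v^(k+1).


v = 0.934579
Year 0: k_p_x=1.0, q=0.05, term=0.046729
Year 1: k_p_x=0.95, q=0.017, term=0.014106
Year 2: k_p_x=0.93385, q=0.024, term=0.018295
Year 3: k_p_x=0.911438, q=0.016, term=0.011125
Year 4: k_p_x=0.896855, q=0.055, term=0.035169
A_x = 0.1254


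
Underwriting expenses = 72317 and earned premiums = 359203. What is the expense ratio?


Expense ratio = expenses / premiums
= 72317 / 359203
= 0.2013


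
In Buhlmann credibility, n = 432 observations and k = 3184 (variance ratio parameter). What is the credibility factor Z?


Z = n / (n + k)
= 432 / (432 + 3184)
= 432 / 3616
= 0.1195


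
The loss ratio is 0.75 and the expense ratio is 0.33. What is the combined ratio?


Combined ratio = loss ratio + expense ratio
= 0.75 + 0.33
= 1.08


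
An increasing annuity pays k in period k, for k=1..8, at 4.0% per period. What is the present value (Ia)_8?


(Ia)_n = sum_{k=1}^{n} k * v^k, v = 1/(1+i)
v = 0.961538
Sum computed term by term:
(Ia)_8 = 28.9133


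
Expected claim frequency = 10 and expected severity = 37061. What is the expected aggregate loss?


E[S] = E[N] * E[X]
= 10 * 37061
= 370610


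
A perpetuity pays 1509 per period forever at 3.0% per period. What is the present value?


PV = PMT / i
= 1509 / 0.03
= 50300.0


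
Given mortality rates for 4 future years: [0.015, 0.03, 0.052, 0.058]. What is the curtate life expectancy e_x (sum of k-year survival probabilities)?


e_x = sum_{k=1}^{n} k_p_x
k_p_x values:
  1_p_x = 0.985
  2_p_x = 0.95545
  3_p_x = 0.905767
  4_p_x = 0.853232
e_x = 3.6994


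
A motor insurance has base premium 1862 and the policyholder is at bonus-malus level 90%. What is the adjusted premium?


adjusted = base * BM_level / 100
= 1862 * 90 / 100
= 1862 * 0.9
= 1675.8


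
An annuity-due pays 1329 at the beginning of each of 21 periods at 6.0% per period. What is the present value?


PV_due = PMT * (1-(1+i)^(-n))/i * (1+i)
PV_immediate = 15634.4578
PV_due = 15634.4578 * 1.06
= 16572.5253


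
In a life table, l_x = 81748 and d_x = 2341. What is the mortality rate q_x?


q_x = d_x / l_x
= 2341 / 81748
= 0.0286


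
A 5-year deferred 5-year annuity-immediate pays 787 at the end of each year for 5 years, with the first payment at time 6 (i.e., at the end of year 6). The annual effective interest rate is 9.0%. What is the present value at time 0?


PV at time 5 of the 5-year annuity-immediate:
a_n = 787 * (1-(1+0.09)^(-5))/0.09 = 3061.1555
Discount back 5 years to time 0:
PV = 3061.1555 * (1+0.09)^(-5)
= 3061.1555 * 0.649931
= 1989.5411


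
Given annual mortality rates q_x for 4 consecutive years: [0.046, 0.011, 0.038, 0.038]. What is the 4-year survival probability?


p_k = 1 - q_k for each year
Survival = product of (1 - q_k)
= 0.954 * 0.989 * 0.962 * 0.962
= 0.8732


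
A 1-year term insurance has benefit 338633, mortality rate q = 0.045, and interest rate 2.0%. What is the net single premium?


NSP = benefit * q * v
v = 1/(1+i) = 0.980392
NSP = 338633 * 0.045 * 0.980392
= 14939.6912


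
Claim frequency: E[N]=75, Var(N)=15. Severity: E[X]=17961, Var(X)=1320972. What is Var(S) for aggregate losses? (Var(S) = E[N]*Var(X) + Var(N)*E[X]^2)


Var(S) = E[N]*Var(X) + Var(N)*E[X]^2
= 75*1320972 + 15*17961^2
= 99072900 + 4838962815
= 4.9380e+09


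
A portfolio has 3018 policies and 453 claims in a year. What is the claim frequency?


frequency = claims / policies
= 453 / 3018
= 0.1501


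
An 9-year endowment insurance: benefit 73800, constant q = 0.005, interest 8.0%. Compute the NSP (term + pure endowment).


Term component = 2265.3007
Pure endowment = 9_p_x * v^9 * benefit = 0.95589 * 0.500249 * 73800 = 35289.8887
NSP = 37555.1894


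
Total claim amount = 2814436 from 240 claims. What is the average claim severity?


severity = total / number
= 2814436 / 240
= 11726.8167


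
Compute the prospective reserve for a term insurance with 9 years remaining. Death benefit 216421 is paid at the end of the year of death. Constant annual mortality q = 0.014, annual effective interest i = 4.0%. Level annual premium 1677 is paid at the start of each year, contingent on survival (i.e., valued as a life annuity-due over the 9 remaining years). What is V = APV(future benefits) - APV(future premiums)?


v = 1/(1+i) = 0.961538
APV(future benefits) per unit = sum_{k=0}^{8} k_p_x * q * v^(k+1) = 0.098814
APV(future benefits) = 216421 * 0.098814 = 21385.4593
Life annuity-due factor ä_{x:9} = sum_{k=0}^{8} k_p_x * v^k = 7.34048
APV(future premiums) = 1677 * 7.34048 = 12309.9857
V = 21385.4593 - 12309.9857
= 9075.4736


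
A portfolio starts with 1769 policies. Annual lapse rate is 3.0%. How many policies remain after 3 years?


remaining = initial * (1 - lapse)^years
= 1769 * (1 - 0.03)^3
= 1769 * 0.912673
= 1614.5185


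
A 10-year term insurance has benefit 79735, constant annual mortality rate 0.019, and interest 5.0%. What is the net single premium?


NSP = benefit * sum_{k=0}^{n-1} k_p_x * q * v^(k+1)
With constant q=0.019, v=0.952381
Sum = 0.135821
NSP = 79735 * 0.135821
= 10829.7189


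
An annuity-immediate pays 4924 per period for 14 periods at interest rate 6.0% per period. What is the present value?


PV = PMT * (1 - (1+i)^(-n)) / i
= 4924 * (1 - (1+0.06)^(-14)) / 0.06
= 4924 * (1 - 0.442301) / 0.06
= 4924 * 9.294984
= 45768.5009


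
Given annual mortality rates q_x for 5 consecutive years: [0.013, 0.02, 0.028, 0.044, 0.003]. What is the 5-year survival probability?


p_k = 1 - q_k for each year
Survival = product of (1 - q_k)
= 0.987 * 0.98 * 0.972 * 0.956 * 0.997
= 0.8961


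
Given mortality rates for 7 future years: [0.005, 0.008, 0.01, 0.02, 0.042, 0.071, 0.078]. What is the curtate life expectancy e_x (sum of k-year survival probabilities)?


e_x = sum_{k=1}^{n} k_p_x
k_p_x values:
  1_p_x = 0.995
  2_p_x = 0.98704
  3_p_x = 0.97717
  4_p_x = 0.957626
  5_p_x = 0.917406
  6_p_x = 0.85227
  7_p_x = 0.785793
e_x = 6.4723


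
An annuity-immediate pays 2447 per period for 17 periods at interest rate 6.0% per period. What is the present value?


PV = PMT * (1 - (1+i)^(-n)) / i
= 2447 * (1 - (1+0.06)^(-17)) / 0.06
= 2447 * (1 - 0.371364) / 0.06
= 2447 * 10.47726
= 25637.8545


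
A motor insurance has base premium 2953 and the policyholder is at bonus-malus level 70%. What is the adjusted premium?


adjusted = base * BM_level / 100
= 2953 * 70 / 100
= 2953 * 0.7
= 2067.1


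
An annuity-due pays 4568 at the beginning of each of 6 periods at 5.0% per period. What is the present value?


PV_due = PMT * (1-(1+i)^(-n))/i * (1+i)
PV_immediate = 23185.7614
PV_due = 23185.7614 * 1.05
= 24345.0494


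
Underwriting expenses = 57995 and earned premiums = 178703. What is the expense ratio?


Expense ratio = expenses / premiums
= 57995 / 178703
= 0.3245


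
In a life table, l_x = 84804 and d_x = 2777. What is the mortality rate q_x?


q_x = d_x / l_x
= 2777 / 84804
= 0.0327


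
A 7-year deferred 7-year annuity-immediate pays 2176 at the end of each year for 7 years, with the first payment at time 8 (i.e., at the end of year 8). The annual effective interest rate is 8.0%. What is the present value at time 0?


PV at time 7 of the 7-year annuity-immediate:
a_n = 2176 * (1-(1+0.08)^(-7))/0.08 = 11329.0612
Discount back 7 years to time 0:
PV = 11329.0612 * (1+0.08)^(-7)
= 11329.0612 * 0.58349
= 6610.3984


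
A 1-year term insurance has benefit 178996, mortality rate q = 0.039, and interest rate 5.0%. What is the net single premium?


NSP = benefit * q * v
v = 1/(1+i) = 0.952381
NSP = 178996 * 0.039 * 0.952381
= 6648.4229


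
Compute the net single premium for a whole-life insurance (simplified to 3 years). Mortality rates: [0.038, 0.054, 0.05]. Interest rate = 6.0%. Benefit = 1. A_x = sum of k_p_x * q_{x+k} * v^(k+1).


v = 0.943396
Year 0: k_p_x=1.0, q=0.038, term=0.035849
Year 1: k_p_x=0.962, q=0.054, term=0.046234
Year 2: k_p_x=0.910052, q=0.05, term=0.038205
A_x = 0.1203


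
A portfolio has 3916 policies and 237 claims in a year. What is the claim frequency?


frequency = claims / policies
= 237 / 3916
= 0.0605


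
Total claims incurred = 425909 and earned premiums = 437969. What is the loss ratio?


Loss ratio = claims / premiums
= 425909 / 437969
= 0.9725


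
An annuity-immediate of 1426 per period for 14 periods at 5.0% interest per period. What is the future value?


FV = PMT * ((1+i)^n - 1) / i
= 1426 * ((1.05)^14 - 1) / 0.05
= 1426 * (1.979932 - 1) / 0.05
= 27947.6492


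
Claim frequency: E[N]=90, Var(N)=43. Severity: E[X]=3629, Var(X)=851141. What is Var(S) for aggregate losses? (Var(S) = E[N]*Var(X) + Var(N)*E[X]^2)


Var(S) = E[N]*Var(X) + Var(N)*E[X]^2
= 90*851141 + 43*3629^2
= 76602690 + 566294563
= 6.4290e+08


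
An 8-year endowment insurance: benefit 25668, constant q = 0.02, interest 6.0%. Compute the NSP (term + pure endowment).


Term component = 2991.7386
Pure endowment = 8_p_x * v^8 * benefit = 0.850763 * 0.627412 * 25668 = 13701.0457
NSP = 16692.7843


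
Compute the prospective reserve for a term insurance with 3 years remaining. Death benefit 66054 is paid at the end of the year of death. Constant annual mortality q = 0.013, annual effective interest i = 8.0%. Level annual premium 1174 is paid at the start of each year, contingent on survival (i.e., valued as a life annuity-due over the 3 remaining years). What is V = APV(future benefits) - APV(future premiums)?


v = 1/(1+i) = 0.925926
APV(future benefits) per unit = sum_{k=0}^{2} k_p_x * q * v^(k+1) = 0.033091
APV(future benefits) = 66054 * 0.033091 = 2185.7797
Life annuity-due factor ä_{x:3} = sum_{k=0}^{2} k_p_x * v^k = 2.749082
APV(future premiums) = 1174 * 2.749082 = 3227.422
V = 2185.7797 - 3227.422
= -1041.6424


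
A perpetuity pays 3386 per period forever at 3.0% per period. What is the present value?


PV = PMT / i
= 3386 / 0.03
= 112866.6667


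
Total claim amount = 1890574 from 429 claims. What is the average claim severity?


severity = total / number
= 1890574 / 429
= 4406.9324


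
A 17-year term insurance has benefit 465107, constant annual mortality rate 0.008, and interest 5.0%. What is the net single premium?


NSP = benefit * sum_{k=0}^{n-1} k_p_x * q * v^(k+1)
With constant q=0.008, v=0.952381
Sum = 0.085433
NSP = 465107 * 0.085433
= 39735.5261


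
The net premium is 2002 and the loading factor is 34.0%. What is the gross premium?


Gross = net * (1 + loading)
= 2002 * (1 + 0.34)
= 2002 * 1.34
= 2682.68


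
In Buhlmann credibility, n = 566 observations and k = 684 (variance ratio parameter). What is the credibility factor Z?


Z = n / (n + k)
= 566 / (566 + 684)
= 566 / 1250
= 0.4528


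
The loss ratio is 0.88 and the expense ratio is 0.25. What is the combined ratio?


Combined ratio = loss ratio + expense ratio
= 0.88 + 0.25
= 1.13


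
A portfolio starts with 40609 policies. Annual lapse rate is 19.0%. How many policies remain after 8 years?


remaining = initial * (1 - lapse)^years
= 40609 * (1 - 0.19)^8
= 40609 * 0.185302
= 7524.9297


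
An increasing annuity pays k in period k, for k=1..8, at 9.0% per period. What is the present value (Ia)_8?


(Ia)_n = sum_{k=1}^{n} k * v^k, v = 1/(1+i)
v = 0.917431
Sum computed term by term:
(Ia)_8 = 22.4225


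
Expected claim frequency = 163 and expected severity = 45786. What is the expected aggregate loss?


E[S] = E[N] * E[X]
= 163 * 45786
= 7.4631e+06


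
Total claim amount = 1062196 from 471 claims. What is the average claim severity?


severity = total / number
= 1062196 / 471
= 2255.1932


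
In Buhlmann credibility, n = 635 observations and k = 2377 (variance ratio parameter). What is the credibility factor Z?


Z = n / (n + k)
= 635 / (635 + 2377)
= 635 / 3012
= 0.2108


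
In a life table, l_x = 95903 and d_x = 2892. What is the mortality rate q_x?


q_x = d_x / l_x
= 2892 / 95903
= 0.0302


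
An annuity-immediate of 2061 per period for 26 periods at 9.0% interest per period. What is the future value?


FV = PMT * ((1+i)^n - 1) / i
= 2061 * ((1.09)^26 - 1) / 0.09
= 2061 * (9.399158 - 1) / 0.09
= 192340.7164


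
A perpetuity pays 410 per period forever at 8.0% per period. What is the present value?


PV = PMT / i
= 410 / 0.08
= 5125.0


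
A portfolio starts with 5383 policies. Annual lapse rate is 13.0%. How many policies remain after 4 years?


remaining = initial * (1 - lapse)^years
= 5383 * (1 - 0.13)^4
= 5383 * 0.572898
= 3083.9078


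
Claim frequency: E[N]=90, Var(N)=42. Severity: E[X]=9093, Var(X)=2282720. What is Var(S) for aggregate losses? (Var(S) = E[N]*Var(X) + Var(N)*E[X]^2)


Var(S) = E[N]*Var(X) + Var(N)*E[X]^2
= 90*2282720 + 42*9093^2
= 205444800 + 3472671258
= 3.6781e+09


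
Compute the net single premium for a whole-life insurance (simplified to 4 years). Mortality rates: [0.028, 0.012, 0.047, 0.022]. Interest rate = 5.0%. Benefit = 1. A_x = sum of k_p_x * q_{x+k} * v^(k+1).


v = 0.952381
Year 0: k_p_x=1.0, q=0.028, term=0.026667
Year 1: k_p_x=0.972, q=0.012, term=0.01058
Year 2: k_p_x=0.960336, q=0.047, term=0.03899
Year 3: k_p_x=0.9152, q=0.022, term=0.016565
A_x = 0.0928


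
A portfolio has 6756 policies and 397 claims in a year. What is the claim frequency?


frequency = claims / policies
= 397 / 6756
= 0.0588


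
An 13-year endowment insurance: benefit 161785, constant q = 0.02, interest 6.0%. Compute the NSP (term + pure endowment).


Term component = 25863.4474
Pure endowment = 13_p_x * v^13 * benefit = 0.769022 * 0.468839 * 161785 = 58331.2105
NSP = 84194.6578


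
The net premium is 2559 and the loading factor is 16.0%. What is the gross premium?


Gross = net * (1 + loading)
= 2559 * (1 + 0.16)
= 2559 * 1.16
= 2968.44


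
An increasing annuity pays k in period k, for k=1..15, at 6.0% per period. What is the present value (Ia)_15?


(Ia)_n = sum_{k=1}^{n} k * v^k, v = 1/(1+i)
v = 0.943396
Sum computed term by term:
(Ia)_15 = 67.2668


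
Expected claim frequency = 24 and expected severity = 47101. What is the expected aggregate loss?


E[S] = E[N] * E[X]
= 24 * 47101
= 1.1304e+06


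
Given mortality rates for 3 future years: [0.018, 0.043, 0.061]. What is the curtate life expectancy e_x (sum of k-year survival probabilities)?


e_x = sum_{k=1}^{n} k_p_x
k_p_x values:
  1_p_x = 0.982
  2_p_x = 0.939774
  3_p_x = 0.882448
e_x = 2.8042


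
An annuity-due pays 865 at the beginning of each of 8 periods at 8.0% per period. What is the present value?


PV_due = PMT * (1-(1+i)^(-n))/i * (1+i)
PV_immediate = 4970.8427
PV_due = 4970.8427 * 1.08
= 5368.5101


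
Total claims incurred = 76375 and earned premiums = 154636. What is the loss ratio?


Loss ratio = claims / premiums
= 76375 / 154636
= 0.4939


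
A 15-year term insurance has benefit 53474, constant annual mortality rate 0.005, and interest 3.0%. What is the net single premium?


NSP = benefit * sum_{k=0}^{n-1} k_p_x * q * v^(k+1)
With constant q=0.005, v=0.970874
Sum = 0.057804
NSP = 53474 * 0.057804
= 3091.017


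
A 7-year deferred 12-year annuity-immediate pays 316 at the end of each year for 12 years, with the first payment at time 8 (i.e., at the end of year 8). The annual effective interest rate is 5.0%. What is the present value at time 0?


PV at time 7 of the 12-year annuity-immediate:
a_n = 316 * (1-(1+0.05)^(-12))/0.05 = 2800.7875
Discount back 7 years to time 0:
PV = 2800.7875 * (1+0.05)^(-7)
= 2800.7875 * 0.710681
= 1990.4674


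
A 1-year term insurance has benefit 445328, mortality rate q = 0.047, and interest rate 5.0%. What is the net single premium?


NSP = benefit * q * v
v = 1/(1+i) = 0.952381
NSP = 445328 * 0.047 * 0.952381
= 19933.7295


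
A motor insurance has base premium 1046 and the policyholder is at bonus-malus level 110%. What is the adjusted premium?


adjusted = base * BM_level / 100
= 1046 * 110 / 100
= 1046 * 1.1
= 1150.6


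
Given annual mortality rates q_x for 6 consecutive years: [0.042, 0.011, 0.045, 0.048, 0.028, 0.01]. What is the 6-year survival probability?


p_k = 1 - q_k for each year
Survival = product of (1 - q_k)
= 0.958 * 0.989 * 0.955 * 0.952 * 0.972 * 0.99
= 0.8289


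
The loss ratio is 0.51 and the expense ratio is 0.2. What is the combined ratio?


Combined ratio = loss ratio + expense ratio
= 0.51 + 0.2
= 0.71


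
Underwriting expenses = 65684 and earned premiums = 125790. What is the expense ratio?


Expense ratio = expenses / premiums
= 65684 / 125790
= 0.5222


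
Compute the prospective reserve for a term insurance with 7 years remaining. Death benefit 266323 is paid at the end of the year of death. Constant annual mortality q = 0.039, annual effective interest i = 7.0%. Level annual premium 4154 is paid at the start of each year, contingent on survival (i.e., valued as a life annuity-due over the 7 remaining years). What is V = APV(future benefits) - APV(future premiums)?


v = 1/(1+i) = 0.934579
APV(future benefits) per unit = sum_{k=0}^{6} k_p_x * q * v^(k+1) = 0.189137
APV(future benefits) = 266323 * 0.189137 = 50371.504
Life annuity-due factor ä_{x:7} = sum_{k=0}^{6} k_p_x * v^k = 5.18914
APV(future premiums) = 4154 * 5.18914 = 21555.6889
V = 50371.504 - 21555.6889
= 28815.8151


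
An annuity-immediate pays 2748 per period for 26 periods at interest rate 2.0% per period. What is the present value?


PV = PMT * (1 - (1+i)^(-n)) / i
= 2748 * (1 - (1+0.02)^(-26)) / 0.02
= 2748 * (1 - 0.597579) / 0.02
= 2748 * 20.121036
= 55292.6063


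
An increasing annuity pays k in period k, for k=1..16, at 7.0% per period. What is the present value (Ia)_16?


(Ia)_n = sum_{k=1}^{n} k * v^k, v = 1/(1+i)
v = 0.934579
Sum computed term by term:
(Ia)_16 = 66.9737


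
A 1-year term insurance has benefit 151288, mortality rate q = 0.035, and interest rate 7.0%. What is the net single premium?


NSP = benefit * q * v
v = 1/(1+i) = 0.934579
NSP = 151288 * 0.035 * 0.934579
= 4948.6729


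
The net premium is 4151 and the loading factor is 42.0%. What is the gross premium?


Gross = net * (1 + loading)
= 4151 * (1 + 0.42)
= 4151 * 1.42
= 5894.42


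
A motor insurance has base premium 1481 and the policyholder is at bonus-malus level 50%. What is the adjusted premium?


adjusted = base * BM_level / 100
= 1481 * 50 / 100
= 1481 * 0.5
= 740.5


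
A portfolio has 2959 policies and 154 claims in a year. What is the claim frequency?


frequency = claims / policies
= 154 / 2959
= 0.052


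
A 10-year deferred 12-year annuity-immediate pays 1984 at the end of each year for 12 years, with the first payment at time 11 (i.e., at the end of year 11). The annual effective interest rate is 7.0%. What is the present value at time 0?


PV at time 10 of the 12-year annuity-immediate:
a_n = 1984 * (1-(1+0.07)^(-12))/0.07 = 15758.2896
Discount back 10 years to time 0:
PV = 15758.2896 * (1+0.07)^(-10)
= 15758.2896 * 0.508349
= 8010.7154


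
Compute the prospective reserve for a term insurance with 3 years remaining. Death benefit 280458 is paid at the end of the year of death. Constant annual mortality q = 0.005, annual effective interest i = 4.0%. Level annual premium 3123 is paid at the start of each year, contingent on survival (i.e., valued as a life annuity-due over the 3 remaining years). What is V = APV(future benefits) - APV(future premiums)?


v = 1/(1+i) = 0.961538
APV(future benefits) per unit = sum_{k=0}^{2} k_p_x * q * v^(k+1) = 0.013808
APV(future benefits) = 280458 * 0.013808 = 3872.5648
Life annuity-due factor ä_{x:3} = sum_{k=0}^{2} k_p_x * v^k = 2.872065
APV(future premiums) = 3123 * 2.872065 = 8969.4575
V = 3872.5648 - 8969.4575
= -5096.8928


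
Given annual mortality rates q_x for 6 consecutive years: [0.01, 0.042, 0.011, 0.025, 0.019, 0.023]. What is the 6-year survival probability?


p_k = 1 - q_k for each year
Survival = product of (1 - q_k)
= 0.99 * 0.958 * 0.989 * 0.975 * 0.981 * 0.977
= 0.8765


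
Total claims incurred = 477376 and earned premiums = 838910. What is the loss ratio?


Loss ratio = claims / premiums
= 477376 / 838910
= 0.569


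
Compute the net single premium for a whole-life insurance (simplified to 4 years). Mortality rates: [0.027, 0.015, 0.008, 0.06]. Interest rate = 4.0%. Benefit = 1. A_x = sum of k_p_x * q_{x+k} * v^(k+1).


v = 0.961538
Year 0: k_p_x=1.0, q=0.027, term=0.025962
Year 1: k_p_x=0.973, q=0.015, term=0.013494
Year 2: k_p_x=0.958405, q=0.008, term=0.006816
Year 3: k_p_x=0.950738, q=0.06, term=0.048762
A_x = 0.095


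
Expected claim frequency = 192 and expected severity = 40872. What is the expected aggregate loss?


E[S] = E[N] * E[X]
= 192 * 40872
= 7.8474e+06


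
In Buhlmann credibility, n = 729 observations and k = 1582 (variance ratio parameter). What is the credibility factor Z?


Z = n / (n + k)
= 729 / (729 + 1582)
= 729 / 2311
= 0.3154


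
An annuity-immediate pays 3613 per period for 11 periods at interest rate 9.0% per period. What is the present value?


PV = PMT * (1 - (1+i)^(-n)) / i
= 3613 * (1 - (1+0.09)^(-11)) / 0.09
= 3613 * (1 - 0.387533) / 0.09
= 3613 * 6.805191
= 24587.1535


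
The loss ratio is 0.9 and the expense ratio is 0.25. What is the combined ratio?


Combined ratio = loss ratio + expense ratio
= 0.9 + 0.25
= 1.15


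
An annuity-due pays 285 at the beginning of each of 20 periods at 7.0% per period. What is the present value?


PV_due = PMT * (1-(1+i)^(-n))/i * (1+i)
PV_immediate = 3019.2941
PV_due = 3019.2941 * 1.07
= 3230.6446


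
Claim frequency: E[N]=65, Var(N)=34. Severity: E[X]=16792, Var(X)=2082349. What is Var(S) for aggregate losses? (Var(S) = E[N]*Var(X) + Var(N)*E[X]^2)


Var(S) = E[N]*Var(X) + Var(N)*E[X]^2
= 65*2082349 + 34*16792^2
= 135352685 + 9587022976
= 9.7224e+09


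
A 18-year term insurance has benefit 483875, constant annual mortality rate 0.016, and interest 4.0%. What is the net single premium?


NSP = benefit * sum_{k=0}^{n-1} k_p_x * q * v^(k+1)
With constant q=0.016, v=0.961538
Sum = 0.180216
NSP = 483875 * 0.180216
= 87202.2265


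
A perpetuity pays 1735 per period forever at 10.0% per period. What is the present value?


PV = PMT / i
= 1735 / 0.1
= 17350.0


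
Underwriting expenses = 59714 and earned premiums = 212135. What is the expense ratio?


Expense ratio = expenses / premiums
= 59714 / 212135
= 0.2815


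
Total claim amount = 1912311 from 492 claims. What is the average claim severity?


severity = total / number
= 1912311 / 492
= 3886.811


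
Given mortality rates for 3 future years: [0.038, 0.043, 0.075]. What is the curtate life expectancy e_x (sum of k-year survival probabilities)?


e_x = sum_{k=1}^{n} k_p_x
k_p_x values:
  1_p_x = 0.962
  2_p_x = 0.920634
  3_p_x = 0.851586
e_x = 2.7342


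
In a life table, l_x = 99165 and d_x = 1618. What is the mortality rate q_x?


q_x = d_x / l_x
= 1618 / 99165
= 0.0163


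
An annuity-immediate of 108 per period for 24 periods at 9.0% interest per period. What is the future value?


FV = PMT * ((1+i)^n - 1) / i
= 108 * ((1.09)^24 - 1) / 0.09
= 108 * (7.911083 - 1) / 0.09
= 8293.2998


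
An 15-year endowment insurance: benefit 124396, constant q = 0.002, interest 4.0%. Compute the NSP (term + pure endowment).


Term component = 2731.7494
Pure endowment = 15_p_x * v^15 * benefit = 0.970416 * 0.555265 * 124396 = 67029.2632
NSP = 69761.0126


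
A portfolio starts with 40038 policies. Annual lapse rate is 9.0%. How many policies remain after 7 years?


remaining = initial * (1 - lapse)^years
= 40038 * (1 - 0.09)^7
= 40038 * 0.516761
= 20690.0777


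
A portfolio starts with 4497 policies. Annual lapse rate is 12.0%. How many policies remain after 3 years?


remaining = initial * (1 - lapse)^years
= 4497 * (1 - 0.12)^3
= 4497 * 0.681472
= 3064.5796


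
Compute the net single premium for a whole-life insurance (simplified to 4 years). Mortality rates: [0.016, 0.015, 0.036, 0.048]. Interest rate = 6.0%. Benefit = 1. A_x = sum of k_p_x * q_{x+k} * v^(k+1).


v = 0.943396
Year 0: k_p_x=1.0, q=0.016, term=0.015094
Year 1: k_p_x=0.984, q=0.015, term=0.013136
Year 2: k_p_x=0.96924, q=0.036, term=0.029297
Year 3: k_p_x=0.934347, q=0.048, term=0.035524
A_x = 0.0931


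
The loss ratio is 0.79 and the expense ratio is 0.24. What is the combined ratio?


Combined ratio = loss ratio + expense ratio
= 0.79 + 0.24
= 1.03


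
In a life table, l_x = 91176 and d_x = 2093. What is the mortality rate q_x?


q_x = d_x / l_x
= 2093 / 91176
= 0.023


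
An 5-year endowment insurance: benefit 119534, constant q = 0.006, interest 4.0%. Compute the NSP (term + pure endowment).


Term component = 3156.268
Pure endowment = 5_p_x * v^5 * benefit = 0.970358 * 0.821927 * 119534 = 95335.9455
NSP = 98492.2135


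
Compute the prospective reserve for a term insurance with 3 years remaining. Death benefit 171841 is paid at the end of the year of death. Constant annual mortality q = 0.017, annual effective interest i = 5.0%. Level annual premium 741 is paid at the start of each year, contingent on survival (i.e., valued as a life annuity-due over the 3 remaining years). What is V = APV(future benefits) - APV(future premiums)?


v = 1/(1+i) = 0.952381
APV(future benefits) per unit = sum_{k=0}^{2} k_p_x * q * v^(k+1) = 0.045538
APV(future benefits) = 171841 * 0.045538 = 7825.3008
Life annuity-due factor ä_{x:3} = sum_{k=0}^{2} k_p_x * v^k = 2.812643
APV(future premiums) = 741 * 2.812643 = 2084.1685
V = 7825.3008 - 2084.1685
= 5741.1322


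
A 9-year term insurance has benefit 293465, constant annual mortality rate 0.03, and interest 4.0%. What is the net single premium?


NSP = benefit * sum_{k=0}^{n-1} k_p_x * q * v^(k+1)
With constant q=0.03, v=0.961538
Sum = 0.199659
NSP = 293465 * 0.199659
= 58593.0218


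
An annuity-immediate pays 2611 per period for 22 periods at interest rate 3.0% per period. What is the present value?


PV = PMT * (1 - (1+i)^(-n)) / i
= 2611 * (1 - (1+0.03)^(-22)) / 0.03
= 2611 * (1 - 0.521893) / 0.03
= 2611 * 15.936917
= 41611.2893


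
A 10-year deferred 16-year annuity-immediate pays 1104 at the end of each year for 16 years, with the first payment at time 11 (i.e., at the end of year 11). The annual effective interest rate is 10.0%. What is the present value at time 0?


PV at time 10 of the 16-year annuity-immediate:
a_n = 1104 * (1-(1+0.1)^(-16))/0.1 = 8637.3743
Discount back 10 years to time 0:
PV = 8637.3743 * (1+0.1)^(-10)
= 8637.3743 * 0.385543
= 3330.0817


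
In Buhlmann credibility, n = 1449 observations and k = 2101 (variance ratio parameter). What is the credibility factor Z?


Z = n / (n + k)
= 1449 / (1449 + 2101)
= 1449 / 3550
= 0.4082


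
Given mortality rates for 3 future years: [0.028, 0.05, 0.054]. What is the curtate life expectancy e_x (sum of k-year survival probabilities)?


e_x = sum_{k=1}^{n} k_p_x
k_p_x values:
  1_p_x = 0.972
  2_p_x = 0.9234
  3_p_x = 0.873536
e_x = 2.7689


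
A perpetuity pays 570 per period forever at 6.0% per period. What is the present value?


PV = PMT / i
= 570 / 0.06
= 9500.0


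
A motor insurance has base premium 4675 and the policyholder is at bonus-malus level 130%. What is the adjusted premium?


adjusted = base * BM_level / 100
= 4675 * 130 / 100
= 4675 * 1.3
= 6077.5


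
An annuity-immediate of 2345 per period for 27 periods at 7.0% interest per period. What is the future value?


FV = PMT * ((1+i)^n - 1) / i
= 2345 * ((1.07)^27 - 1) / 0.07
= 2345 * (6.213868 - 1) / 0.07
= 174664.5656


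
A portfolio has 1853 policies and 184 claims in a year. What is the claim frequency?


frequency = claims / policies
= 184 / 1853
= 0.0993


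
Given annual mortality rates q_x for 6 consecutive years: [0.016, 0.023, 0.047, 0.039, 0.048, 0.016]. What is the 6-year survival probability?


p_k = 1 - q_k for each year
Survival = product of (1 - q_k)
= 0.984 * 0.977 * 0.953 * 0.961 * 0.952 * 0.984
= 0.8248


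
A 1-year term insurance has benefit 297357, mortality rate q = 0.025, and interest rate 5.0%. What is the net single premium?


NSP = benefit * q * v
v = 1/(1+i) = 0.952381
NSP = 297357 * 0.025 * 0.952381
= 7079.9286


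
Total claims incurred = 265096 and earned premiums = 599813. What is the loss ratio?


Loss ratio = claims / premiums
= 265096 / 599813
= 0.442


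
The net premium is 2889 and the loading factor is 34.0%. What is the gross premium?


Gross = net * (1 + loading)
= 2889 * (1 + 0.34)
= 2889 * 1.34
= 3871.26


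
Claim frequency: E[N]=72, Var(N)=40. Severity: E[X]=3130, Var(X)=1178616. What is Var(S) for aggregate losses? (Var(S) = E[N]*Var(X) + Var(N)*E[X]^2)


Var(S) = E[N]*Var(X) + Var(N)*E[X]^2
= 72*1178616 + 40*3130^2
= 84860352 + 391876000
= 4.7674e+08


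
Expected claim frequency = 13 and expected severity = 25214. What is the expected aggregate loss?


E[S] = E[N] * E[X]
= 13 * 25214
= 327782


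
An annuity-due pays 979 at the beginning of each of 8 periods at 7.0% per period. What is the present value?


PV_due = PMT * (1-(1+i)^(-n))/i * (1+i)
PV_immediate = 5845.9012
PV_due = 5845.9012 * 1.07
= 6255.1143


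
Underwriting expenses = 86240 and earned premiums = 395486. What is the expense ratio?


Expense ratio = expenses / premiums
= 86240 / 395486
= 0.2181


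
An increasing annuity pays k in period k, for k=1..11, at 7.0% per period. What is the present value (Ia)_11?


(Ia)_n = sum_{k=1}^{n} k * v^k, v = 1/(1+i)
v = 0.934579
Sum computed term by term:
(Ia)_11 = 39.9652


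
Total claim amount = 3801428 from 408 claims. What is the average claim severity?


severity = total / number
= 3801428 / 408
= 9317.2255


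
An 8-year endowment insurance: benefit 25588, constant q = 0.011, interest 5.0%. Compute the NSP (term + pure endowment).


Term component = 1755.618
Pure endowment = 8_p_x * v^8 * benefit = 0.915314 * 0.676839 * 25588 = 15852.3
NSP = 17607.918
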